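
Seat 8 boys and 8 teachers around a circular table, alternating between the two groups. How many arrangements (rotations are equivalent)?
Fix one of the boys: (8-1)! ways for the remaining boys, × 8! ways for the teachers = 5040 × 40320 = 203212800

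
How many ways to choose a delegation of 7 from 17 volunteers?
C(17,7) = 17!/(7!×10!) = 19448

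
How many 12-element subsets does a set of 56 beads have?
C(56,12) = 56!/(12!×44!) = 558383307300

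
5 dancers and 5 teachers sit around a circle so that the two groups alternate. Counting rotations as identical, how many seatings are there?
Fix one of the dancers: (5-1)! ways for the remaining dancers, × 5! ways for the teachers = 24 × 120 = 2880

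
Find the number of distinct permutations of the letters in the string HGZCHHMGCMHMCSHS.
16! / (3! × 2! × 2! × 3! × 1! × 5!) = 1210809600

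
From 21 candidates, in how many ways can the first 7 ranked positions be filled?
P(21,7) = 21!/(21-7)! = 586051200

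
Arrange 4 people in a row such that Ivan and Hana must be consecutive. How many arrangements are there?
Treat the 2 as one block: (4-2+1)! × 2! = 6 × 2 = 12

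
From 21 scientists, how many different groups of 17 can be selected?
C(21,17) = 21!/(17!×4!) = 5985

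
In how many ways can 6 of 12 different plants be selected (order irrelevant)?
C(12,6) = 12!/(6!×6!) = 924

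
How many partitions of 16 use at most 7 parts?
By conjugation, equals partitions of 16 into parts ≤ 7. Let r_j(i) = number of partitions of i into parts ≤ j, for i = 0..16. r_1(i) = 1 for all i; r_j(i) = r_{j-1}(i) + r_j(i-j). Rows j = 2..7: ≤2: 1 1 2 2 3 3 4 4 5 5 6 6 7 7 8 8 9; ≤3: 1 1 2 3 4 5 7 8 10 12 14 16 19 21 24 27 30; ≤4: 1 1 2 3 5 6 9 11 15 18 23 27 34 39 47 54 64; ≤5: 1 1 2 3 5 7 10 13 18 23 30 37 47 57 70 84 101; ≤6: 1 1 2 3 5 7 11 14 20 26 35 44 58 71 90 110 136; ≤7: 1 1 2 3 5 7 11 15 21 28 38 49 65 82 105 131 164. r_7(16) = 164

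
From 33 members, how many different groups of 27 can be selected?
C(33,27) = 33!/(27!×6!) = 1107568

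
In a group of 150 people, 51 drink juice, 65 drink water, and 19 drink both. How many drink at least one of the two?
|A∪B| = |A| + |B| - |A∩B| = 51 + 65 - 19 = 97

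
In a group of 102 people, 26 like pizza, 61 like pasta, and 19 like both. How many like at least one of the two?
|A∪B| = |A| + |B| - |A∩B| = 26 + 61 - 19 = 68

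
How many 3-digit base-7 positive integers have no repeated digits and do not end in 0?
Last digit: 6 nonzero choices. First digit: 5 (nonzero, ≠last). Middle 1: P(5,1) = 5. Total = 150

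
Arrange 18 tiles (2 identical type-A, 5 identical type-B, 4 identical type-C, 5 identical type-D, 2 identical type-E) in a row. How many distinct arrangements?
18! / (2! × 5! × 4! × 5! × 2!) = 4631346720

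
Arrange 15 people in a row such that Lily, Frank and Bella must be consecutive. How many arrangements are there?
Treat the 3 as one block: (15-3+1)! × 3! = 6227020800 × 6 = 37362124800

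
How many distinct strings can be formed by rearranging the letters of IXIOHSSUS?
9! / (2! × 1! × 3! × 1! × 1! × 1!) = 30240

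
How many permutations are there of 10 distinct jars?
10! = 3628800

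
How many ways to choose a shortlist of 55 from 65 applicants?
C(65,55) = 65!/(55!×10!) = 179013799328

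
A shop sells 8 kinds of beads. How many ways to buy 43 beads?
C(43+8-1, 8-1) = C(50, 7) = 99884400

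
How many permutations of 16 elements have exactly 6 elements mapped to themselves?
Choose the 6 fixed points C(16,6) = 8008, derange the rest: !10 = Σ_{j=0}^{10} (-1)^j·10!/j! = 3628800 - 3628800 + 1814400 - 604800 + 151200 - 30240 + 5040 - 720 + 90 - 10 + 1 = 1334961. Product = 8008 × 1334961 = 10690367688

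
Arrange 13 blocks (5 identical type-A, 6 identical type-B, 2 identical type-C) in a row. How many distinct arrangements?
13! / (5! × 6! × 2!) = 36036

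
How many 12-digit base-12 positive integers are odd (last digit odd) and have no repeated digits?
Last∈{1,3,5,7,9,11}. Last=0: 0. Last nonzero: 6×10×P(10,10) = 217728000. Total = 217728000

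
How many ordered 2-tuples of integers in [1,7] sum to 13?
Coefficient of x^13 in (x + x² + ... + x^7)^2. By inclusion-exclusion on dice exceeding 7: Σ_j (-1)^j C(2,j)·C(13-1-7j, 1) = C(2,0)·C(12,1) - C(2,1)·C(5,1) = 1·12 - 2·5 = 2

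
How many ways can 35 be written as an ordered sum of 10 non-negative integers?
C(35+10-1, 10-1) = C(44, 9) = 708930508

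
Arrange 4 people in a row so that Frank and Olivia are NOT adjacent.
Total - adjacent = 4! - (4-1)!×2 = 24 - 12 = 12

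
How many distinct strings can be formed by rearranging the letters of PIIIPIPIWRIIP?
13! / (1! × 7! × 1! × 4!) = 51480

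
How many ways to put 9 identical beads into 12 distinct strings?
C(9+12-1, 12-1) = C(20, 11) = 167960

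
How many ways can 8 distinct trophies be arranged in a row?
8! = 40320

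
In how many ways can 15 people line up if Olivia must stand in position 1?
Fix one position: (15-1)! = 87178291200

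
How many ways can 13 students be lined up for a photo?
13! = 6227020800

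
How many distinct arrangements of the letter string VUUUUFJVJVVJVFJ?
15! / (5! × 4! × 4! × 2!) = 9459450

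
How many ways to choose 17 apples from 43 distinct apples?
C(43,17) = 43!/(17!×26!) = 421171648758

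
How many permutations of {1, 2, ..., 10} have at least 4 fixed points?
Exactly j fixed points: C(10,j)·!(10-j); sum over j ≥ 4 (derangement numbers via !m = (m-1)·(!(m-1) + !(m-2)): !0..!6 = 1, 0, 1, 2, 9, 44, 265). Σ_{j=4}^{10} C(10,j)·!(10-j) = C(10,4)·!6 + C(10,5)·!5 + C(10,6)·!4 + C(10,7)·!3 + C(10,8)·!2 + C(10,9)·!1 + C(10,10)·!0 = 210·265 + 252·44 + 210·9 + 120·2 + 45·1 + 10·0 + 1·1 = 68914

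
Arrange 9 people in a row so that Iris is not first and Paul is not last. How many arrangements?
By inclusion-exclusion: 9! - 2×(9-1)! + (9-2)! = 362880 - 80640 + 5040 = 287280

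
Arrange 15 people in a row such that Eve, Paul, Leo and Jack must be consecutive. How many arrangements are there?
Treat the 4 as one block: (15-4+1)! × 4! = 479001600 × 24 = 11496038400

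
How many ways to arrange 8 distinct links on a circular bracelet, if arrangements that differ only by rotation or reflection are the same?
(8-1)!/2 = 5040/2 = 2520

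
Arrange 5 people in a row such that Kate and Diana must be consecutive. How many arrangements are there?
Treat the 2 as one block: (5-2+1)! × 2! = 24 × 2 = 48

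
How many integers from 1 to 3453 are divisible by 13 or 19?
⌊3453/13⌋ + ⌊3453/19⌋ - ⌊3453/247⌋ = 265 + 181 - 13 = 433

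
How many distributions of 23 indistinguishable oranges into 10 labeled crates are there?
C(23+10-1, 10-1) = C(32, 9) = 28048800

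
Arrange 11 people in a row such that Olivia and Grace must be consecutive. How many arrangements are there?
Treat the 2 as one block: (11-2+1)! × 2! = 3628800 × 2 = 7257600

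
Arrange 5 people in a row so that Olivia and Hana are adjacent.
Treat as block: (5-1)! × 2! = 24 × 2 = 48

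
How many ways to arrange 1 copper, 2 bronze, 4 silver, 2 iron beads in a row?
9! / (1! × 2! × 4! × 2!) = 3780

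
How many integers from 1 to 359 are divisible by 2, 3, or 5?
⌊359/2⌋+⌊359/3⌋+⌊359/5⌋ - ⌊359/6⌋-⌊359/10⌋-⌊359/15⌋ + ⌊359/30⌋ = 179+119+71 - 59-35-23 + 11 = 263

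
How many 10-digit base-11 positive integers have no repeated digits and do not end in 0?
Last digit: 10 nonzero choices. First digit: 9 (nonzero, ≠last). Middle 8: P(9,8) = 362880. Total = 32659200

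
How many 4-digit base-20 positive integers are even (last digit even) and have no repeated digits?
Last∈{0,2,4,6,8,10,12,14,16,18}. Last=0: 5814. Last nonzero: 9×18×P(18,2) = 49572. Total = 55386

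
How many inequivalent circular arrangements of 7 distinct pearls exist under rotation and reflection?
(7-1)!/2 = 720/2 = 360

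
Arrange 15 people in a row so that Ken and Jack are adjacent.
Treat as block: (15-1)! × 2! = 87178291200 × 2 = 174356582400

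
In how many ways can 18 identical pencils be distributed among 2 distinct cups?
C(18+2-1, 2-1) = C(19, 1) = 19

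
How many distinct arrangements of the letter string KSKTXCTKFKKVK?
13! / (1! × 2! × 1! × 1! × 1! × 1! × 6!) = 4324320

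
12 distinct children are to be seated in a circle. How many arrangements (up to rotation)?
Circular: fix one position, arrange the rest. (12-1)! = 39916800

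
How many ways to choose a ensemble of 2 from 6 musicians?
C(6,2) = 6!/(2!×4!) = 15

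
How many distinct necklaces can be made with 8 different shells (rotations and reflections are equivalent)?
(8-1)!/2 = 5040/2 = 2520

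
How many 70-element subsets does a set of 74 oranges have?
C(74,70) = 74!/(70!×4!) = 1150626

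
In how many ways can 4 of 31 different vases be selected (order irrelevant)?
C(31,4) = 31!/(4!×27!) = 31465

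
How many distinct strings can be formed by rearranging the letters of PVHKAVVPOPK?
11! / (2! × 3! × 1! × 1! × 3! × 1!) = 554400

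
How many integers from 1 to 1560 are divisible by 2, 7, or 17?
⌊1560/2⌋+⌊1560/7⌋+⌊1560/17⌋ - ⌊1560/14⌋-⌊1560/34⌋-⌊1560/119⌋ + ⌊1560/238⌋ = 780+222+91 - 111-45-13 + 6 = 930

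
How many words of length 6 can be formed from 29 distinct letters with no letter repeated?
P(29,6) = 29!/(29-6)! = 342014400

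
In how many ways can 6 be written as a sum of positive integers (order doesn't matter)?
Pentagonal recurrence p(n) = p(n-1) + p(n-2) - p(n-5) - p(n-7) + p(n-12) + p(n-15) - ... gives p(0..5) = 1, 1, 2, 3, 5, 7. p(6) = p(5) + p(4) - p(1) = 7 + 5 - 1 = 11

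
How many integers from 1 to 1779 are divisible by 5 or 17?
⌊1779/5⌋ + ⌊1779/17⌋ - ⌊1779/85⌋ = 355 + 104 - 20 = 439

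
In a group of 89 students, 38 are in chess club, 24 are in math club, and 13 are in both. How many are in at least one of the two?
|A∪B| = |A| + |B| - |A∩B| = 38 + 24 - 13 = 49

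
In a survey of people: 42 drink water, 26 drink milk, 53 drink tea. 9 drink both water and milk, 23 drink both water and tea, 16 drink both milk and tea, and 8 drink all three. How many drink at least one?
|A∪B∪C| = 42+26+53-9-23-16+8 = 81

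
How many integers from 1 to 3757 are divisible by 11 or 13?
⌊3757/11⌋ + ⌊3757/13⌋ - ⌊3757/143⌋ = 341 + 289 - 26 = 604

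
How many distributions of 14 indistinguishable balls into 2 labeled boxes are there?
C(14+2-1, 2-1) = C(15, 1) = 15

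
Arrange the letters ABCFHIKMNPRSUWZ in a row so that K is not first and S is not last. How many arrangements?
By inclusion-exclusion: 15! - 2×(15-1)! + (15-2)! = 1307674368000 - 174356582400 + 6227020800 = 1139544806400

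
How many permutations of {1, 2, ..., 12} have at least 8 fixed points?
Exactly j fixed points: C(12,j)·!(12-j); sum over j ≥ 8 (derangement numbers via !m = (m-1)·(!(m-1) + !(m-2)): !0..!4 = 1, 0, 1, 2, 9). Σ_{j=8}^{12} C(12,j)·!(12-j) = C(12,8)·!4 + C(12,9)·!3 + C(12,10)·!2 + C(12,11)·!1 + C(12,12)·!0 = 495·9 + 220·2 + 66·1 + 12·0 + 1·1 = 4962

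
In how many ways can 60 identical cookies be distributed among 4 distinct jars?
C(60+4-1, 4-1) = C(63, 3) = 39711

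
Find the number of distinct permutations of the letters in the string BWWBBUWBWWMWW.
13! / (1! × 7! × 4! × 1!) = 51480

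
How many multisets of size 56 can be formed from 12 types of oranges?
C(56+12-1, 12-1) = C(67, 11) = 1285063345176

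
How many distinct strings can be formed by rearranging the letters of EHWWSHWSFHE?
11! / (3! × 2! × 3! × 1! × 2!) = 277200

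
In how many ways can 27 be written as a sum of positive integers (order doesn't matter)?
Pentagonal recurrence p(n) = p(n-1) + p(n-2) - p(n-5) - p(n-7) + p(n-12) + p(n-15) - ... gives p(0..26) = 1, 1, 2, 3, 5, 7, 11, 15, 22, 30, 42, 56, 77, 101, 135, 176, 231, 297, 385, 490, 627, 792, 1002, 1255, 1575, 1958, 2436. p(27) = p(26) + p(25) - p(22) - p(20) + p(15) + p(12) - p(5) - p(1) = 2436 + 1958 - 1002 - 627 + 176 + 77 - 7 - 1 = 3010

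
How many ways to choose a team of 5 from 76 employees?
C(76,5) = 76!/(5!×71!) = 18474840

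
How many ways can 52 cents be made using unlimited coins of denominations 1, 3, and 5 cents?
Coefficient of x^52 in 1/(1-x^1) · 1/(1-x^3) · 1/(1-x^5). Case on j = number of 5-cent coins (j = 0..10); remainder r = 52 - 5j is made from {1,3} in ⌊r/3⌋+1 ways. r = 52, 47, 42, 37, 32, 27, 22, 17, 12, 7, 2 → 18 + 16 + 15 + 13 + 11 + 10 + 8 + 6 + 5 + 3 + 1 = 106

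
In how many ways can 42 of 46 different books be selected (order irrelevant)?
C(46,42) = 46!/(42!×4!) = 163185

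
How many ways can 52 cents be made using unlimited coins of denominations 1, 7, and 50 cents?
Coefficient of x^52 in 1/(1-x^1) · 1/(1-x^7) · 1/(1-x^50). Case on j = number of 50-cent coins (j = 0..1); remainder r = 52 - 50j is made from {1,7} in ⌊r/7⌋+1 ways. r = 52, 2 → 8 + 1 = 9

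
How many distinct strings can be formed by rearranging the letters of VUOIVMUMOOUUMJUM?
16! / (3! × 5! × 4! × 1! × 1! × 2!) = 605404800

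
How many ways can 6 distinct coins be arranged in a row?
6! = 720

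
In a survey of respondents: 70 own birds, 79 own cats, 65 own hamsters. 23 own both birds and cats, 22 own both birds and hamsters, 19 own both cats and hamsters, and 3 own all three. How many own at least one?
|A∪B∪C| = 70+79+65-23-22-19+3 = 153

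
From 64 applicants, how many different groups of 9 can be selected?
C(64,9) = 64!/(9!×55!) = 27540584512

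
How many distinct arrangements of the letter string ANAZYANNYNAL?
12! / (1! × 4! × 4! × 2! × 1!) = 415800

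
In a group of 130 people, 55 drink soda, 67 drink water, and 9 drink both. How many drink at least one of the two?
|A∪B| = |A| + |B| - |A∩B| = 55 + 67 - 9 = 113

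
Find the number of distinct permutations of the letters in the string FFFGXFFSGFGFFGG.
15! / (5! × 1! × 1! × 8!) = 270270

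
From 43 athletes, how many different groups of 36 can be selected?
C(43,36) = 43!/(36!×7!) = 32224114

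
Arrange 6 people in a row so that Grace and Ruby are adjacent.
Treat as block: (6-1)! × 2! = 120 × 2 = 240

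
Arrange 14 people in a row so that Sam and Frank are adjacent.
Treat as block: (14-1)! × 2! = 6227020800 × 2 = 12454041600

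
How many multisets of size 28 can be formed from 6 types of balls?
C(28+6-1, 6-1) = C(33, 5) = 237336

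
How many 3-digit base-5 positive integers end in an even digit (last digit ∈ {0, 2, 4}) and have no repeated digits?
Last∈{0,2,4}. Last=0: 12. Last nonzero: 2×3×P(3,1) = 18. Total = 30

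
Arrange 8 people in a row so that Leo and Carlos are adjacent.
Treat as block: (8-1)! × 2! = 5040 × 2 = 10080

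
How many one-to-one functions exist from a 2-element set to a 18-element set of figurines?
P(18,2) = 18!/(18-2)! = 306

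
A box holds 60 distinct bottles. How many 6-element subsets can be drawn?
C(60,6) = 60!/(6!×54!) = 50063860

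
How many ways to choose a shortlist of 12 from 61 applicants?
C(61,12) = 61!/(12!×49!) = 1742058970275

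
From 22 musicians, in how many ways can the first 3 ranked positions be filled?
P(22,3) = 22!/(22-3)! = 9240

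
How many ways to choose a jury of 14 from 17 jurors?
C(17,14) = 17!/(14!×3!) = 680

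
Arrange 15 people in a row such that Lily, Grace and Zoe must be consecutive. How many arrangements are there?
Treat the 3 as one block: (15-3+1)! × 3! = 6227020800 × 6 = 37362124800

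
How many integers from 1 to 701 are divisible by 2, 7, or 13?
⌊701/2⌋+⌊701/7⌋+⌊701/13⌋ - ⌊701/14⌋-⌊701/26⌋-⌊701/91⌋ + ⌊701/182⌋ = 350+100+53 - 50-26-7 + 3 = 423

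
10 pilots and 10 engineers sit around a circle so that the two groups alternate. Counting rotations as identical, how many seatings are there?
Fix one of the pilots: (10-1)! ways for the remaining pilots, × 10! ways for the engineers = 362880 × 3628800 = 1316818944000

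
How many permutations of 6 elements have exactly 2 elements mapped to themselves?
Choose the 2 fixed points C(6,2) = 15, derange the rest: !4 = Σ_{j=0}^{4} (-1)^j·4!/j! = 24 - 24 + 12 - 4 + 1 = 9. Product = 15 × 9 = 135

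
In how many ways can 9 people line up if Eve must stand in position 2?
Fix one position: (9-1)! = 40320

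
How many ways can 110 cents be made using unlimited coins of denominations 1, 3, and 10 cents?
Coefficient of x^110 in 1/(1-x^1) · 1/(1-x^3) · 1/(1-x^10). Case on j = number of 10-cent coins (j = 0..11); remainder r = 110 - 10j is made from {1,3} in ⌊r/3⌋+1 ways. r = 110, 100, 90, 80, 70, 60, 50, 40, 30, 20, 10, 0 → 37 + 34 + 31 + 27 + 24 + 21 + 17 + 14 + 11 + 7 + 4 + 1 = 228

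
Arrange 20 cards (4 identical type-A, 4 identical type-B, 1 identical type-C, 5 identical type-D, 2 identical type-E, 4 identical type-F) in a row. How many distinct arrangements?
20! / (4! × 4! × 1! × 5! × 2! × 4!) = 733296564000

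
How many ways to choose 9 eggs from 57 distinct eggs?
C(57,9) = 57!/(9!×48!) = 8996462475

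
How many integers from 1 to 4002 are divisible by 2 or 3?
⌊4002/2⌋ + ⌊4002/3⌋ - ⌊4002/6⌋ = 2001 + 1334 - 667 = 2668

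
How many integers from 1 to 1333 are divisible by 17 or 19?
⌊1333/17⌋ + ⌊1333/19⌋ - ⌊1333/323⌋ = 78 + 70 - 4 = 144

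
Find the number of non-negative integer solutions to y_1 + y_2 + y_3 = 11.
C(11+3-1, 3-1) = C(13, 2) = 78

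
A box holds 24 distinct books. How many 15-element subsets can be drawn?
C(24,15) = 24!/(15!×9!) = 1307504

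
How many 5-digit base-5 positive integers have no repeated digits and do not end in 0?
Last digit: 4 nonzero choices. First digit: 3 (nonzero, ≠last). Middle 3: P(3,3) = 6. Total = 72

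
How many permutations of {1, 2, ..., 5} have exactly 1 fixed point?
Choose the 1 fixed point C(5,1) = 5, derange the rest: !4 = Σ_{j=0}^{4} (-1)^j·4!/j! = 24 - 24 + 12 - 4 + 1 = 9. Product = 5 × 9 = 45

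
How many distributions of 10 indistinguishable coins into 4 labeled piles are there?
C(10+4-1, 4-1) = C(13, 3) = 286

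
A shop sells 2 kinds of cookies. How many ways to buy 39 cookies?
C(39+2-1, 2-1) = C(40, 1) = 40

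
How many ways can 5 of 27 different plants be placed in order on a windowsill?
P(27,5) = 27!/(27-5)! = 9687600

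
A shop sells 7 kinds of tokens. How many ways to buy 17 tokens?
C(17+7-1, 7-1) = C(23, 6) = 100947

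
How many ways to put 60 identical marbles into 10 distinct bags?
C(60+10-1, 10-1) = C(69, 9) = 56672074888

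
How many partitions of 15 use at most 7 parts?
By conjugation, equals partitions of 15 into parts ≤ 7. Let r_j(i) = number of partitions of i into parts ≤ j, for i = 0..15. r_1(i) = 1 for all i; r_j(i) = r_{j-1}(i) + r_j(i-j). Rows j = 2..7: ≤2: 1 1 2 2 3 3 4 4 5 5 6 6 7 7 8 8; ≤3: 1 1 2 3 4 5 7 8 10 12 14 16 19 21 24 27; ≤4: 1 1 2 3 5 6 9 11 15 18 23 27 34 39 47 54; ≤5: 1 1 2 3 5 7 10 13 18 23 30 37 47 57 70 84; ≤6: 1 1 2 3 5 7 11 14 20 26 35 44 58 71 90 110; ≤7: 1 1 2 3 5 7 11 15 21 28 38 49 65 82 105 131. r_7(15) = 131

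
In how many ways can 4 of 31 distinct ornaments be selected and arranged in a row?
P(31,4) = 31!/(31-4)! = 755160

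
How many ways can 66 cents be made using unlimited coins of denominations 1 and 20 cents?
Coefficient of x^66 in 1/(1-x^1) · 1/(1-x^20). Use j coins of 20 for j = 0..⌊66/20⌋ = 3, the rest in 1s: 3 + 1 = 4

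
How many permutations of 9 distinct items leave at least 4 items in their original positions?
Exactly j fixed points: C(9,j)·!(9-j); sum over j ≥ 4 (derangement numbers via !m = (m-1)·(!(m-1) + !(m-2)): !0..!5 = 1, 0, 1, 2, 9, 44). Σ_{j=4}^{9} C(9,j)·!(9-j) = C(9,4)·!5 + C(9,5)·!4 + C(9,6)·!3 + C(9,7)·!2 + C(9,8)·!1 + C(9,9)·!0 = 126·44 + 126·9 + 84·2 + 36·1 + 9·0 + 1·1 = 6883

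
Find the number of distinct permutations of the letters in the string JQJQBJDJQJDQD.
13! / (4! × 1! × 3! × 5!) = 360360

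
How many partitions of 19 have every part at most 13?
Let r_j(i) = number of partitions of i into parts ≤ j, for i = 0..19. r_1(i) = 1 for all i; r_j(i) = r_{j-1}(i) + r_j(i-j). Rows j = 2..13: ≤2: 1 1 2 2 3 3 4 4 5 5 6 6 7 7 8 8 9 9 10 10; ≤3: 1 1 2 3 4 5 7 8 10 12 14 16 19 21 24 27 30 33 37 40; ≤4: 1 1 2 3 5 6 9 11 15 18 23 27 34 39 47 54 64 72 84 94; ≤5: 1 1 2 3 5 7 10 13 18 23 30 37 47 57 70 84 101 119 141 164; ≤6: 1 1 2 3 5 7 11 14 20 26 35 44 58 71 90 110 136 163 199 235; ≤7: 1 1 2 3 5 7 11 15 21 28 38 49 65 82 105 131 164 201 248 300; ≤8: 1 1 2 3 5 7 11 15 22 29 40 52 70 89 116 146 186 230 288 352; ≤9: 1 1 2 3 5 7 11 15 22 30 41 54 73 94 123 157 201 252 318 393; ≤10: 1 1 2 3 5 7 11 15 22 30 42 55 75 97 128 164 212 267 340 423; ≤11: 1 1 2 3 5 7 11 15 22 30 42 56 76 99 131 169 219 278 355 445; ≤12: 1 1 2 3 5 7 11 15 22 30 42 56 77 100 133 172 224 285 366 460; ≤13: 1 1 2 3 5 7 11 15 22 30 42 56 77 101 134 174 227 290 373 471. r_13(19) = 471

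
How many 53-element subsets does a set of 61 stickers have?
C(61,53) = 61!/(53!×8!) = 2944827765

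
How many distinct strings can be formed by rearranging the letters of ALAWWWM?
7! / (1! × 1! × 2! × 3!) = 420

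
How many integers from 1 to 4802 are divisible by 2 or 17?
⌊4802/2⌋ + ⌊4802/17⌋ - ⌊4802/34⌋ = 2401 + 282 - 141 = 2542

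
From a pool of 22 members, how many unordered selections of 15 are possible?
C(22,15) = 22!/(15!×7!) = 170544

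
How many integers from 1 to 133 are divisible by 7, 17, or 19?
⌊133/7⌋+⌊133/17⌋+⌊133/19⌋ - ⌊133/119⌋-⌊133/133⌋-⌊133/323⌋ + ⌊133/2261⌋ = 19+7+7 - 1-1-0 + 0 = 31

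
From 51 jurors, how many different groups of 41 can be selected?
C(51,41) = 51!/(41!×10!) = 12777711870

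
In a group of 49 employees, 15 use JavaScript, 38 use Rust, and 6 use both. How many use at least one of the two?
|A∪B| = |A| + |B| - |A∩B| = 15 + 38 - 6 = 47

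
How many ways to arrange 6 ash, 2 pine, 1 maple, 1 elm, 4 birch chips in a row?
14! / (6! × 2! × 1! × 1! × 4!) = 2522520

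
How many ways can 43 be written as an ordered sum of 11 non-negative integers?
C(43+11-1, 11-1) = C(53, 10) = 19499099620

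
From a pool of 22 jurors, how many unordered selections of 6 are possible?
C(22,6) = 22!/(6!×16!) = 74613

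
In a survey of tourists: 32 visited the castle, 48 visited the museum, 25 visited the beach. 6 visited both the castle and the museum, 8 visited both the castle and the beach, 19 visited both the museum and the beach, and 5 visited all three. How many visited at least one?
|A∪B∪C| = 32+48+25-6-8-19+5 = 77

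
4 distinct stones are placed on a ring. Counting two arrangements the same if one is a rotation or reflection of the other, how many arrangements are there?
(4-1)!/2 = 6/2 = 3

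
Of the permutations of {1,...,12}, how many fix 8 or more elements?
Exactly j fixed points: C(12,j)·!(12-j); sum over j ≥ 8 (derangement numbers via !m = (m-1)·(!(m-1) + !(m-2)): !0..!4 = 1, 0, 1, 2, 9). Σ_{j=8}^{12} C(12,j)·!(12-j) = C(12,8)·!4 + C(12,9)·!3 + C(12,10)·!2 + C(12,11)·!1 + C(12,12)·!0 = 495·9 + 220·2 + 66·1 + 12·0 + 1·1 = 4962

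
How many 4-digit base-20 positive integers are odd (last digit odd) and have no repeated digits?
Last∈{1,3,5,7,9,11,13,15,17,19}. Last=0: 0. Last nonzero: 10×18×P(18,2) = 55080. Total = 55080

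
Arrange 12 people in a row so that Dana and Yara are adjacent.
Treat as block: (12-1)! × 2! = 39916800 × 2 = 79833600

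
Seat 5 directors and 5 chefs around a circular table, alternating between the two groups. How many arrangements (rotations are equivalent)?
Fix one of the directors: (5-1)! ways for the remaining directors, × 5! ways for the chefs = 24 × 120 = 2880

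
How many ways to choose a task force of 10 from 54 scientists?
C(54,10) = 54!/(10!×44!) = 23930713170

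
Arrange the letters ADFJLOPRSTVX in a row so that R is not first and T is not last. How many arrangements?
By inclusion-exclusion: 12! - 2×(12-1)! + (12-2)! = 479001600 - 79833600 + 3628800 = 402796800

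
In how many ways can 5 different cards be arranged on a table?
5! = 120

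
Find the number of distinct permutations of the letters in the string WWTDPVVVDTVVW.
13! / (2! × 3! × 2! × 1! × 5!) = 2162160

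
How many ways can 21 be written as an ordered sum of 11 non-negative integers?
C(21+11-1, 11-1) = C(31, 10) = 44352165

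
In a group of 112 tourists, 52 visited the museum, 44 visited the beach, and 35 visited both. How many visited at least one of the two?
|A∪B| = |A| + |B| - |A∩B| = 52 + 44 - 35 = 61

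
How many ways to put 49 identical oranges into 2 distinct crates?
C(49+2-1, 2-1) = C(50, 1) = 50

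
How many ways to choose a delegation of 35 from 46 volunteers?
C(46,35) = 46!/(35!×11!) = 13340783196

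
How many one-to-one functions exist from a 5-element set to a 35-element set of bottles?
P(35,5) = 35!/(35-5)! = 38955840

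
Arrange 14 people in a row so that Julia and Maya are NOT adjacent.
Total - adjacent = 14! - (14-1)!×2 = 87178291200 - 12454041600 = 74724249600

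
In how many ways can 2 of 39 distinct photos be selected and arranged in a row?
P(39,2) = 39!/(39-2)! = 1482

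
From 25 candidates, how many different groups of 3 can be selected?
C(25,3) = 25!/(3!×22!) = 2300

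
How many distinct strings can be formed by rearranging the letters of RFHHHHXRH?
9! / (1! × 2! × 1! × 5!) = 1512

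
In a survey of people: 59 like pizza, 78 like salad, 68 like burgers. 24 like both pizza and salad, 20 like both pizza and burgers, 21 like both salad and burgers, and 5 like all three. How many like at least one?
|A∪B∪C| = 59+78+68-24-20-21+5 = 145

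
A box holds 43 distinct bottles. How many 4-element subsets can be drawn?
C(43,4) = 43!/(4!×39!) = 123410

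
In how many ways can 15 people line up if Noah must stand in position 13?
Fix one position: (15-1)! = 87178291200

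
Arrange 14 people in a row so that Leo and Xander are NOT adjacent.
Total - adjacent = 14! - (14-1)!×2 = 87178291200 - 12454041600 = 74724249600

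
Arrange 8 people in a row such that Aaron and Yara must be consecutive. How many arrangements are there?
Treat the 2 as one block: (8-2+1)! × 2! = 5040 × 2 = 10080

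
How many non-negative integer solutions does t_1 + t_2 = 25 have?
C(25+2-1, 2-1) = C(26, 1) = 26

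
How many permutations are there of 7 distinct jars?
7! = 5040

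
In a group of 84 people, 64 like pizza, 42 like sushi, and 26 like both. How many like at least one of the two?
|A∪B| = |A| + |B| - |A∩B| = 64 + 42 - 26 = 80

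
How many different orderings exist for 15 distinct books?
15! = 1307674368000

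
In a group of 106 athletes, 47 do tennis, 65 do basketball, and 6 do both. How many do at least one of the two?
|A∪B| = |A| + |B| - |A∩B| = 47 + 65 - 6 = 106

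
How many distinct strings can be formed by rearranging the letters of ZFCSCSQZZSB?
11! / (1! × 3! × 2! × 1! × 1! × 3!) = 554400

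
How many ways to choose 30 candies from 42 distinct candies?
C(42,30) = 42!/(30!×12!) = 11058116888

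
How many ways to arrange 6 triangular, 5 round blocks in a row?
11! / (6! × 5!) = 462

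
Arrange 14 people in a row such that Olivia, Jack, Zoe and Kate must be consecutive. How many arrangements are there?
Treat the 4 as one block: (14-4+1)! × 4! = 39916800 × 24 = 958003200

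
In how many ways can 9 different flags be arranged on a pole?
9! = 362880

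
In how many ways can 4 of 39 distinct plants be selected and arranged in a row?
P(39,4) = 39!/(39-4)! = 1974024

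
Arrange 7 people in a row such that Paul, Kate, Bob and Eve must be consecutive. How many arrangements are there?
Treat the 4 as one block: (7-4+1)! × 4! = 24 × 24 = 576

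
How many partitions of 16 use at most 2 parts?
By conjugation, equals partitions of 16 into parts ≤ 2. Let r_j(i) = number of partitions of i into parts ≤ j, for i = 0..16. r_1(i) = 1 for all i; r_j(i) = r_{j-1}(i) + r_j(i-j). Rows j = 2..2: ≤2: 1 1 2 2 3 3 4 4 5 5 6 6 7 7 8 8 9. r_2(16) = 9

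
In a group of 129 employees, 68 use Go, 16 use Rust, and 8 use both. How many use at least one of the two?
|A∪B| = |A| + |B| - |A∩B| = 68 + 16 - 8 = 76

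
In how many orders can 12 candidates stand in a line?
12! = 479001600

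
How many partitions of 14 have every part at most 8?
Let r_j(i) = number of partitions of i into parts ≤ j, for i = 0..14. r_1(i) = 1 for all i; r_j(i) = r_{j-1}(i) + r_j(i-j). Rows j = 2..8: ≤2: 1 1 2 2 3 3 4 4 5 5 6 6 7 7 8; ≤3: 1 1 2 3 4 5 7 8 10 12 14 16 19 21 24; ≤4: 1 1 2 3 5 6 9 11 15 18 23 27 34 39 47; ≤5: 1 1 2 3 5 7 10 13 18 23 30 37 47 57 70; ≤6: 1 1 2 3 5 7 11 14 20 26 35 44 58 71 90; ≤7: 1 1 2 3 5 7 11 15 21 28 38 49 65 82 105; ≤8: 1 1 2 3 5 7 11 15 22 29 40 52 70 89 116. r_8(14) = 116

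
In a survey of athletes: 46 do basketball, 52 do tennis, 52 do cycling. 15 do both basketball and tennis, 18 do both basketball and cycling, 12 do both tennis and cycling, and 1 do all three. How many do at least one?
|A∪B∪C| = 46+52+52-15-18-12+1 = 106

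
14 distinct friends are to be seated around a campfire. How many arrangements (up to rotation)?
Circular: fix one position, arrange the rest. (14-1)! = 6227020800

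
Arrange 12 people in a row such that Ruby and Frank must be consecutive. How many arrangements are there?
Treat the 2 as one block: (12-2+1)! × 2! = 39916800 × 2 = 79833600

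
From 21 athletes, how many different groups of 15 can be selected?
C(21,15) = 21!/(15!×6!) = 54264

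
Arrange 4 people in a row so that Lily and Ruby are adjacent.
Treat as block: (4-1)! × 2! = 6 × 2 = 12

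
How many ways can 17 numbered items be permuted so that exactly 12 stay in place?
Choose the 12 fixed points C(17,12) = 6188, derange the rest: !5 = Σ_{j=0}^{5} (-1)^j·5!/j! = 120 - 120 + 60 - 20 + 5 - 1 = 44. Product = 6188 × 44 = 272272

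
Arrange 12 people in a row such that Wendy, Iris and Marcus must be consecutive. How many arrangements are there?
Treat the 3 as one block: (12-3+1)! × 3! = 3628800 × 6 = 21772800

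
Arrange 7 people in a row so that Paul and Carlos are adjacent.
Treat as block: (7-1)! × 2! = 720 × 2 = 1440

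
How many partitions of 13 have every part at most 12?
Let r_j(i) = number of partitions of i into parts ≤ j, for i = 0..13. r_1(i) = 1 for all i; r_j(i) = r_{j-1}(i) + r_j(i-j). Rows j = 2..12: ≤2: 1 1 2 2 3 3 4 4 5 5 6 6 7 7; ≤3: 1 1 2 3 4 5 7 8 10 12 14 16 19 21; ≤4: 1 1 2 3 5 6 9 11 15 18 23 27 34 39; ≤5: 1 1 2 3 5 7 10 13 18 23 30 37 47 57; ≤6: 1 1 2 3 5 7 11 14 20 26 35 44 58 71; ≤7: 1 1 2 3 5 7 11 15 21 28 38 49 65 82; ≤8: 1 1 2 3 5 7 11 15 22 29 40 52 70 89; ≤9: 1 1 2 3 5 7 11 15 22 30 41 54 73 94; ≤10: 1 1 2 3 5 7 11 15 22 30 42 55 75 97; ≤11: 1 1 2 3 5 7 11 15 22 30 42 56 76 99; ≤12: 1 1 2 3 5 7 11 15 22 30 42 56 77 100. r_12(13) = 100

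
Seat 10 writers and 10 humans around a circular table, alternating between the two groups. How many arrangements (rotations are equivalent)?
Fix one of the writers: (10-1)! ways for the remaining writers, × 10! ways for the humans = 362880 × 3628800 = 1316818944000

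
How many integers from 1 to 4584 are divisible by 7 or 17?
⌊4584/7⌋ + ⌊4584/17⌋ - ⌊4584/119⌋ = 654 + 269 - 38 = 885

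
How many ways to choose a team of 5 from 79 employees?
C(79,5) = 79!/(5!×74!) = 22537515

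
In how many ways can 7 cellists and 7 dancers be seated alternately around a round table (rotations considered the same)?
Fix one of the cellists: (7-1)! ways for the remaining cellists, × 7! ways for the dancers = 720 × 5040 = 3628800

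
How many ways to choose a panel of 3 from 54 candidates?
C(54,3) = 54!/(3!×51!) = 24804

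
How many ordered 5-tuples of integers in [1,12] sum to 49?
Coefficient of x^49 in (x + x² + ... + x^12)^5. By inclusion-exclusion on dice exceeding 12: Σ_j (-1)^j C(5,j)·C(49-1-12j, 4) = C(5,0)·C(48,4) - C(5,1)·C(36,4) + C(5,2)·C(24,4) - C(5,3)·C(12,4) = 1·194580 - 5·58905 + 10·10626 - 10·495 = 1365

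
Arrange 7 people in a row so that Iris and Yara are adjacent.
Treat as block: (7-1)! × 2! = 720 × 2 = 1440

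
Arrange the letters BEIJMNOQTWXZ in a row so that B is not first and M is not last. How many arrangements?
By inclusion-exclusion: 12! - 2×(12-1)! + (12-2)! = 479001600 - 79833600 + 3628800 = 402796800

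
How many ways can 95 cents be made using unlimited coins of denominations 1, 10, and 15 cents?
Coefficient of x^95 in 1/(1-x^1) · 1/(1-x^10) · 1/(1-x^15). Case on j = number of 15-cent coins (j = 0..6); remainder r = 95 - 15j is made from {1,10} in ⌊r/10⌋+1 ways. r = 95, 80, 65, 50, 35, 20, 5 → 10 + 9 + 7 + 6 + 4 + 3 + 1 = 40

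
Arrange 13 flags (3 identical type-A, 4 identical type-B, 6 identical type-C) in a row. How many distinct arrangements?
13! / (3! × 4! × 6!) = 60060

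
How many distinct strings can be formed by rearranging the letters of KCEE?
4! / (2! × 1! × 1!) = 12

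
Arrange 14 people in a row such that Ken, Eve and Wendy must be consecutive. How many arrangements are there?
Treat the 3 as one block: (14-3+1)! × 3! = 479001600 × 6 = 2874009600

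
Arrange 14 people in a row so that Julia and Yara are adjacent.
Treat as block: (14-1)! × 2! = 6227020800 × 2 = 12454041600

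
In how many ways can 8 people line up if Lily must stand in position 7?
Fix one position: (8-1)! = 5040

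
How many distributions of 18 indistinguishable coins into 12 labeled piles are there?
C(18+12-1, 12-1) = C(29, 11) = 34597290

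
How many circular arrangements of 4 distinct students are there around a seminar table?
Circular: fix one position, arrange the rest. (4-1)! = 6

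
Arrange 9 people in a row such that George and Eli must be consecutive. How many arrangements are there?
Treat the 2 as one block: (9-2+1)! × 2! = 40320 × 2 = 80640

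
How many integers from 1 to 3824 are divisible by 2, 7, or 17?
⌊3824/2⌋+⌊3824/7⌋+⌊3824/17⌋ - ⌊3824/14⌋-⌊3824/34⌋-⌊3824/119⌋ + ⌊3824/238⌋ = 1912+546+224 - 273-112-32 + 16 = 2281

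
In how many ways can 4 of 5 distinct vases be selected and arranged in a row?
P(5,4) = 5!/(5-4)! = 120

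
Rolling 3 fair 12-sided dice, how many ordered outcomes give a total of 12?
Coefficient of x^12 in (x + x² + ... + x^12)^3. By inclusion-exclusion on dice exceeding 12: Σ_j (-1)^j C(3,j)·C(12-1-12j, 2) = C(3,0)·C(11,2) = 1·55 = 55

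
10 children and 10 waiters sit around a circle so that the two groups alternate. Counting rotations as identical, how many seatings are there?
Fix one of the children: (10-1)! ways for the remaining children, × 10! ways for the waiters = 362880 × 3628800 = 1316818944000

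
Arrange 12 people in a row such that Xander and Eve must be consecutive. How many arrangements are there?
Treat the 2 as one block: (12-2+1)! × 2! = 39916800 × 2 = 79833600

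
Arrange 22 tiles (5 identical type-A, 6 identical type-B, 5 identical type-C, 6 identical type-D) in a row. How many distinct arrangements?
22! / (5! × 6! × 5! × 6!) = 150570227808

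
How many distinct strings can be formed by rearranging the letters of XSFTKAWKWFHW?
12! / (1! × 3! × 1! × 1! × 2! × 1! × 1! × 2!) = 19958400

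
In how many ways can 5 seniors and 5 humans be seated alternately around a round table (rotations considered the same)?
Fix one of the seniors: (5-1)! ways for the remaining seniors, × 5! ways for the humans = 24 × 120 = 2880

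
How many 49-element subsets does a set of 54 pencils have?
C(54,49) = 54!/(49!×5!) = 3162510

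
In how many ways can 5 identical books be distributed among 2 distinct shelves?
C(5+2-1, 2-1) = C(6, 1) = 6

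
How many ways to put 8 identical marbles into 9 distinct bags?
C(8+9-1, 9-1) = C(16, 8) = 12870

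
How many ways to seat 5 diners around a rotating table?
Circular: fix one position, arrange the rest. (5-1)! = 24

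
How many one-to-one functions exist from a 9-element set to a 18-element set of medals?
P(18,9) = 18!/(18-9)! = 17643225600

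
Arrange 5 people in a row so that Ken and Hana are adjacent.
Treat as block: (5-1)! × 2! = 24 × 2 = 48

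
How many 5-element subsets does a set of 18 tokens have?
C(18,5) = 18!/(5!×13!) = 8568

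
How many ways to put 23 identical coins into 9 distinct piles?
C(23+9-1, 9-1) = C(31, 8) = 7888725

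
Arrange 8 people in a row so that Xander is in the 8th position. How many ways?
Fix one position: (8-1)! = 5040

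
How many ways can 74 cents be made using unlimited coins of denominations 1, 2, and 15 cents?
Coefficient of x^74 in 1/(1-x^1) · 1/(1-x^2) · 1/(1-x^15). Case on j = number of 15-cent coins (j = 0..4); remainder r = 74 - 15j is made from {1,2} in ⌊r/2⌋+1 ways. r = 74, 59, 44, 29, 14 → 38 + 30 + 23 + 15 + 8 = 114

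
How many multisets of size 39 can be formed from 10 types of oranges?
C(39+10-1, 10-1) = C(48, 9) = 1677106640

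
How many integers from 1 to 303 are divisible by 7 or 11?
⌊303/7⌋ + ⌊303/11⌋ - ⌊303/77⌋ = 43 + 27 - 3 = 67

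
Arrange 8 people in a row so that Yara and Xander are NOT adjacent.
Total - adjacent = 8! - (8-1)!×2 = 40320 - 10080 = 30240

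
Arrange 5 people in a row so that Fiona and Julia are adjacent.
Treat as block: (5-1)! × 2! = 24 × 2 = 48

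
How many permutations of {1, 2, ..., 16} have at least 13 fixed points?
Exactly j fixed points: C(16,j)·!(16-j); sum over j ≥ 13 (derangement numbers via !m = (m-1)·(!(m-1) + !(m-2)): !0..!3 = 1, 0, 1, 2). Σ_{j=13}^{16} C(16,j)·!(16-j) = C(16,13)·!3 + C(16,14)·!2 + C(16,15)·!1 + C(16,16)·!0 = 560·2 + 120·1 + 16·0 + 1·1 = 1241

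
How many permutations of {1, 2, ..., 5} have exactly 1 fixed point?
Choose the 1 fixed point C(5,1) = 5, derange the rest: !4 = Σ_{j=0}^{4} (-1)^j·4!/j! = 24 - 24 + 12 - 4 + 1 = 9. Product = 5 × 9 = 45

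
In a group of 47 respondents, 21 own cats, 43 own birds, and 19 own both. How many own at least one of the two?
|A∪B| = |A| + |B| - |A∩B| = 21 + 43 - 19 = 45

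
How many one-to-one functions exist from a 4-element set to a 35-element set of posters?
P(35,4) = 35!/(35-4)! = 1256640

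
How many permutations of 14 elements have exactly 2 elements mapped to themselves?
Choose the 2 fixed points C(14,2) = 91, derange the rest: !12 = Σ_{j=0}^{12} (-1)^j·12!/j! = 479001600 - 479001600 + 239500800 - 79833600 + 19958400 - 3991680 + 665280 - 95040 + 11880 - 1320 + 132 - 12 + 1 = 176214841. Product = 91 × 176214841 = 16035550531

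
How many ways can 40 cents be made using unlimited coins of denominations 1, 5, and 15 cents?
Coefficient of x^40 in 1/(1-x^1) · 1/(1-x^5) · 1/(1-x^15). Case on j = number of 15-cent coins (j = 0..2); remainder r = 40 - 15j is made from {1,5} in ⌊r/5⌋+1 ways. r = 40, 25, 10 → 9 + 6 + 3 = 18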